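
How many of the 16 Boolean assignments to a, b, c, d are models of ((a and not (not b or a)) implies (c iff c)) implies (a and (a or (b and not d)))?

Initial set: {(((a and not (not b or a)) implies (c iff c)) implies (a and (a or (b and not d))))}.
(((a and not (not b or a)) implies (c iff c)) implies (a and (a or (b and not d)))): β-rule — branch into not ((a and not (not b or a)) implies (c iff c))  //  (a and (a or (b and not d))).
  branch 1 (add not ((a and not (not b or a)) implies (c iff c))):
    not ((a and not (not b or a)) implies (c iff c)): α-rule — add (a and not (not b or a)), not (c iff c).
    (a and not (not b or a)): α-rule — add a, not (not b or a).
    not (not b or a): α-rule — add not not b, not a.
    × closes — contains both a and not a.
  branch 2 (add (a and (a or (b and not d)))):
    (a and (a or (b and not d))): α-rule — add a, (a or (b and not d)).
    (a or (b and not d)): β-rule — branch into a  //  (b and not d).
      branch 2.1 (add a):
        ○ open, literals {a=true}.
      branch 2.2 (add (b and not d)):
        (b and not d): α-rule — add b, not d.
        ○ open, literals {a=true, b=true, d=false}.
1 branch closed, 2 open.
Each open branch fixes some atoms; the unmentioned ones are free. Counting distinct full assignments: branch {a=true} (b, c, d) contributes 8 new; branch {a=true, b=true, d=false} (c) contributes 0 new. Total: 8.

8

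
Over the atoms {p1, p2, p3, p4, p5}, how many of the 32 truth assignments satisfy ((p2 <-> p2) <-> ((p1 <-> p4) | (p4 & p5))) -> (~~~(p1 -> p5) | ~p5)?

Initial set: {(((p2 <-> p2) <-> ((p1 <-> p4) | (p4 & p5))) -> (~~~(p1 -> p5) | ~p5))}.
(((p2 <-> p2) <-> ((p1 <-> p4) | (p4 & p5))) -> (~~~(p1 -> p5) | ~p5)): β-rule — branch into ~((p2 <-> p2) <-> ((p1 <-> p4) | (p4 & p5)))  //  (~~~(p1 -> p5) | ~p5).
  branch 1 (add ~((p2 <-> p2) <-> ((p1 <-> p4) | (p4 & p5)))):
    ~((p2 <-> p2) <-> ((p1 <-> p4) | (p4 & p5))): β-rule — branch into (p2 <-> p2), ~((p1 <-> p4) | (p4 & p5))  //  ~(p2 <-> p2), ((p1 <-> p4) | (p4 & p5)).
      branch 1.1 (add (p2 <-> p2), ~((p1 <-> p4) | (p4 & p5))):
        ~((p1 <-> p4) | (p4 & p5)): α-rule — add ~(p1 <-> p4), ~(p4 & p5).
        (p2 <-> p2): β-rule — branch into p2, p2  //  ~p2, ~p2.
          branch 1.1.1 (add p2, p2):
            ~(p1 <-> p4): β-rule — branch into p1, ~p4  //  ~p1, p4.
              branch 1.1.1.1 (add p1, ~p4):
                ~(p4 & p5): β-rule — branch into ~p4  //  ~p5.
                  branch 1.1.1.1.1 (add ~p4):
                    ○ open, literals {p1=1, p2=1, p4=0}.
                  branch 1.1.1.1.2 (add ~p5):
                    ○ open, literals {p1=1, p2=1, p4=0, p5=0}.
              branch 1.1.1.2 (add ~p1, p4):
                ~(p4 & p5): β-rule — branch into ~p4  //  ~p5.
                  branch 1.1.1.2.1 (add ~p4):
                    × closes — contains both p4 and ~p4.
                  branch 1.1.1.2.2 (add ~p5):
                    ○ open, literals {p1=0, p2=1, p4=1, p5=0}.
          branch 1.1.2 (add ~p2, ~p2):
            ~(p1 <-> p4): β-rule — branch into p1, ~p4  //  ~p1, p4.
              branch 1.1.2.1 (add p1, ~p4):
                ~(p4 & p5): β-rule — branch into ~p4  //  ~p5.
                  branch 1.1.2.1.1 (add ~p4):
                    ○ open, literals {p1=1, p2=0, p4=0}.
                  branch 1.1.2.1.2 (add ~p5):
                    ○ open, literals {p1=1, p2=0, p4=0, p5=0}.
              branch 1.1.2.2 (add ~p1, p4):
                ~(p4 & p5): β-rule — branch into ~p4  //  ~p5.
                  branch 1.1.2.2.1 (add ~p4):
                    × closes — contains both p4 and ~p4.
                  branch 1.1.2.2.2 (add ~p5):
                    ○ open, literals {p1=0, p2=0, p4=1, p5=0}.
      branch 1.2 (add ~(p2 <-> p2), ((p1 <-> p4) | (p4 & p5))):
        ~(p2 <-> p2): β-rule — branch into p2, ~p2  //  ~p2, p2.
          branch 1.2.1 (add p2, ~p2):
            × closes — contains both p2 and ~p2.
          branch 1.2.2 (add ~p2, p2):
            × closes — contains both p2 and ~p2.
  branch 2 (add (~~~(p1 -> p5) | ~p5)):
    (~~~(p1 -> p5) | ~p5): β-rule — branch into ~~~(p1 -> p5)  //  ~p5.
      branch 2.1 (add ~~~(p1 -> p5)):
        ~~~(p1 -> p5): drop double negation, giving ~(p1 -> p5).
        ~(p1 -> p5): α-rule — add p1, ~p5.
        ○ open, literals {p1=1, p5=0}.
      branch 2.2 (add ~p5):
        ○ open, literals {p5=0}.
4 branches closed, 8 open.
Each open branch fixes some atoms; the unmentioned ones are free. Counting distinct full assignments: branch {p1=1, p2=1, p4=0} (p3, p5) contributes 4 new; branch {p1=1, p2=1, p4=0, p5=0} (p3) contributes 0 new; branch {p1=0, p2=1, p4=1, p5=0} (p3) contributes 2 new; branch {p1=1, p2=0, p4=0} (p3, p5) contributes 4 new; branch {p1=1, p2=0, p4=0, p5=0} (p3) contributes 0 new; branch {p1=0, p2=0, p4=1, p5=0} (p3) contributes 2 new; branch {p1=1, p5=0} (p2, p3, p4) contributes 4 new; branch {p5=0} (p1, p2, p3, p4) contributes 4 new. Total: 20.

20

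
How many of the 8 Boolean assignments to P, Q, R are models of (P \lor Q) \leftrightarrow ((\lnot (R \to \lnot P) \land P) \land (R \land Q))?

3

Initial set: {((P \lor Q) \leftrightarrow ((\lnot (R \to \lnot P) \land P) \land (R \land Q)))}.
((P \lor Q) \leftrightarrow ((\lnot (R \to \lnot P) \land P) \land (R \land Q))): β-rule — branch into (P \lor Q), ((\lnot (R \to \lnot P) \land P) \land (R \land Q))  //  \lnot (P \lor Q), \lnot ((\lnot (R \to \lnot P) \land P) \land (R \land Q)).
  branch 1 (add (P \lor Q), ((\lnot (R \to \lnot P) \land P) \land (R \land Q))):
    ((\lnot (R \to \lnot P) \land P) \land (R \land Q)): α-rule — add (\lnot (R \to \lnot P) \land P), (R \land Q).
    (\lnot (R \to \lnot P) \land P): α-rule — add \lnot (R \to \lnot P), P.
    (R \land Q): α-rule — add R, Q.
    \lnot (R \to \lnot P): α-rule — add R, \lnot \lnot P.
    (P \lor Q): β-rule — branch into P  //  Q.
      branch 1.1 (add P):
        ○ open, literals {P=true, Q=true, R=true}.
      branch 1.2 (add Q):
        ○ open, literals {P=true, Q=true, R=true}.
  branch 2 (add \lnot (P \lor Q), \lnot ((\lnot (R \to \lnot P) \land P) \land (R \land Q))):
    \lnot (P \lor Q): α-rule — add \lnot P, \lnot Q.
    \lnot ((\lnot (R \to \lnot P) \land P) \land (R \land Q)): β-rule — branch into \lnot (\lnot (R \to \lnot P) \land P)  //  \lnot (R \land Q).
      branch 2.1 (add \lnot (\lnot (R \to \lnot P) \land P)):
        \lnot (\lnot (R \to \lnot P) \land P): β-rule — branch into \lnot \lnot (R \to \lnot P)  //  \lnot P.
          branch 2.1.1 (add \lnot \lnot (R \to \lnot P)):
            \lnot \lnot (R \to \lnot P): β-rule — branch into \lnot R  //  \lnot P.
              branch 2.1.1.1 (add \lnot R):
                ○ open, literals {P=false, Q=false, R=false}.
              branch 2.1.1.2 (add \lnot P):
                ○ open, literals {P=false, Q=false}.
          branch 2.1.2 (add \lnot P):
            ○ open, literals {P=false, Q=false}.
      branch 2.2 (add \lnot (R \land Q)):
        \lnot (R \land Q): β-rule — branch into \lnot R  //  \lnot Q.
          branch 2.2.1 (add \lnot R):
            ○ open, literals {P=false, Q=false, R=false}.
          branch 2.2.2 (add \lnot Q):
            ○ open, literals {P=false, Q=false}.
0 branches closed, 7 open.
Each open branch fixes some atoms; the unmentioned ones are free. Counting distinct full assignments: branch {P=true, Q=true, R=true} (none free) contributes 1 new; branch {P=true, Q=true, R=true} (none free) contributes 0 new; branch {P=false, Q=false, R=false} (none free) contributes 1 new; branch {P=false, Q=false} (R) contributes 1 new; branch {P=false, Q=false} (R) contributes 0 new; branch {P=false, Q=false, R=false} (none free) contributes 0 new; branch {P=false, Q=false} (R) contributes 0 new. Total: 3.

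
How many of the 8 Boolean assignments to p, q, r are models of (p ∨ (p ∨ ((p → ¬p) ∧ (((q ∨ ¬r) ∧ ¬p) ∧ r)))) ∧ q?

Initial set: {T ((p ∨ (p ∨ ((p → ¬p) ∧ (((q ∨ ¬r) ∧ ¬p) ∧ r)))) ∧ q)}.
T ((p ∨ (p ∨ ((p → ¬p) ∧ (((q ∨ ¬r) ∧ ¬p) ∧ r)))) ∧ q): α-rule — add T (p ∨ (p ∨ ((p → ¬p) ∧ (((q ∨ ¬r) ∧ ¬p) ∧ r)))), T q.
T (p ∨ (p ∨ ((p → ¬p) ∧ (((q ∨ ¬r) ∧ ¬p) ∧ r)))): β-rule — branch into T p  //  T (p ∨ ((p → ¬p) ∧ (((q ∨ ¬r) ∧ ¬p) ∧ r))).
  branch 1 (add T p):
    ○ open, literals {p=T, q=T}.
  branch 2 (add T (p ∨ ((p → ¬p) ∧ (((q ∨ ¬r) ∧ ¬p) ∧ r)))):
    T (p ∨ ((p → ¬p) ∧ (((q ∨ ¬r) ∧ ¬p) ∧ r))): β-rule — branch into T p  //  T ((p → ¬p) ∧ (((q ∨ ¬r) ∧ ¬p) ∧ r)).
      branch 2.1 (add T p):
        ○ open, literals {p=T, q=T}.
      branch 2.2 (add T ((p → ¬p) ∧ (((q ∨ ¬r) ∧ ¬p) ∧ r))):
        T ((p → ¬p) ∧ (((q ∨ ¬r) ∧ ¬p) ∧ r)): α-rule — add T (p → ¬p), T (((q ∨ ¬r) ∧ ¬p) ∧ r).
        T (((q ∨ ¬r) ∧ ¬p) ∧ r): α-rule — add T ((q ∨ ¬r) ∧ ¬p), T r.
        T ((q ∨ ¬r) ∧ ¬p): α-rule — add T (q ∨ ¬r), T ¬p.
        T (p → ¬p): β-rule — branch into F p  //  T ¬p.
          branch 2.2.1 (add F p):
            T (q ∨ ¬r): β-rule — branch into T q  //  T ¬r.
              branch 2.2.1.1 (add T q):
                ○ open, literals {p=F, q=T, r=T}.
              branch 2.2.1.2 (add T ¬r):
                × closes — contains both r and ¬r.
          branch 2.2.2 (add T ¬p):
            T (q ∨ ¬r): β-rule — branch into T q  //  T ¬r.
              branch 2.2.2.1 (add T q):
                ○ open, literals {p=F, q=T, r=T}.
              branch 2.2.2.2 (add T ¬r):
                × closes — contains both r and ¬r.
2 branches closed, 4 open.
Each open branch fixes some atoms; the unmentioned ones are free. Counting distinct full assignments: branch {p=T, q=T} (r) contributes 2 new; branch {p=T, q=T} (r) contributes 0 new; branch {p=F, q=T, r=T} (none free) contributes 1 new; branch {p=F, q=T, r=T} (none free) contributes 0 new. Total: 3.

3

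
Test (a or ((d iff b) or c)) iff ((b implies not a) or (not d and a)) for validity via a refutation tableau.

Assume the negation and expand:
Initial set: {not ((a or ((d iff b) or c)) iff ((b implies not a) or (not d and a)))}.
not ((a or ((d iff b) or c)) iff ((b implies not a) or (not d and a))): β-rule — branch into (a or ((d iff b) or c)), not ((b implies not a) or (not d and a))  //  not (a or ((d iff b) or c)), ((b implies not a) or (not d and a)).
  branch 1 (add (a or ((d iff b) or c)), not ((b implies not a) or (not d and a))):
    not ((b implies not a) or (not d and a)): α-rule — add not (b implies not a), not (not d and a).
    not (b implies not a): α-rule — add b, not not a.
    (a or ((d iff b) or c)): β-rule — branch into a  //  ((d iff b) or c).
      branch 1.1 (add a):
        not (not d and a): β-rule — branch into not not d  //  not a.
          branch 1.1.1 (add not not d):
            ○ open, literals {a=true, b=true, d=true}.
          branch 1.1.2 (add not a):
            × closes — contains both a and not a.
      branch 1.2 (add ((d iff b) or c)):
        not (not d and a): β-rule — branch into not not d  //  not a.
          branch 1.2.1 (add not not d):
            ((d iff b) or c): β-rule — branch into (d iff b)  //  c.
              branch 1.2.1.1 (add (d iff b)):
                (d iff b): β-rule — branch into d, b  //  not d, not b.
                  branch 1.2.1.1.1 (add d, b):
                    ○ open, literals {a=true, b=true, d=true}.
                  branch 1.2.1.1.2 (add not d, not b):
                    × closes — contains both d and not d.
              branch 1.2.1.2 (add c):
                ○ open, literals {a=true, b=true, c=true, d=true}.
          branch 1.2.2 (add not a):
            × closes — contains both a and not a.
  branch 2 (add not (a or ((d iff b) or c)), ((b implies not a) or (not d and a))):
    not (a or ((d iff b) or c)): α-rule — add not a, not ((d iff b) or c).
    not ((d iff b) or c): α-rule — add not (d iff b), not c.
    ((b implies not a) or (not d and a)): β-rule — branch into (b implies not a)  //  (not d and a).
      branch 2.1 (add (b implies not a)):
        not (d iff b): β-rule — branch into d, not b  //  not d, b.
          branch 2.1.1 (add d, not b):
            (b implies not a): β-rule — branch into not b  //  not a.
              branch 2.1.1.1 (add not b):
                ○ open, literals {a=false, b=false, c=false, d=true}.
              branch 2.1.1.2 (add not a):
                ○ open, literals {a=false, b=false, c=false, d=true}.
          branch 2.1.2 (add not d, b):
            (b implies not a): β-rule — branch into not b  //  not a.
              branch 2.1.2.1 (add not b):
                × closes — contains both b and not b.
              branch 2.1.2.2 (add not a):
                ○ open, literals {a=false, b=true, c=false, d=false}.
      branch 2.2 (add (not d and a)):
        (not d and a): α-rule — add not d, a.
        × closes — contains both a and not a.
5 branches closed, 6 open.
An open branch gives a countermodel: a=true, b=true, d=true (unmentioned atoms arbitrary); under it the original formula is false.

Not valid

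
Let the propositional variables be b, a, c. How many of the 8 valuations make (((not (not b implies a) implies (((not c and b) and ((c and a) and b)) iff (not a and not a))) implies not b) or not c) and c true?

2

Initial set: {((((not (not b implies a) implies (((not c and b) and ((c and a) and b)) iff (not a and not a))) implies not b) or not c) and c)}.
((((not (not b implies a) implies (((not c and b) and ((c and a) and b)) iff (not a and not a))) implies not b) or not c) and c): α-rule — add (((not (not b implies a) implies (((not c and b) and ((c and a) and b)) iff (not a and not a))) implies not b) or not c), c.
(((not (not b implies a) implies (((not c and b) and ((c and a) and b)) iff (not a and not a))) implies not b) or not c): β-rule — branch into ((not (not b implies a) implies (((not c and b) and ((c and a) and b)) iff (not a and not a))) implies not b)  //  not c.
  branch 1 (add ((not (not b implies a) implies (((not c and b) and ((c and a) and b)) iff (not a and not a))) implies not b)):
    ((not (not b implies a) implies (((not c and b) and ((c and a) and b)) iff (not a and not a))) implies not b): β-rule — branch into not (not (not b implies a) implies (((not c and b) and ((c and a) and b)) iff (not a and not a)))  //  not b.
      branch 1.1 (add not (not (not b implies a) implies (((not c and b) and ((c and a) and b)) iff (not a and not a)))):
        not (not (not b implies a) implies (((not c and b) and ((c and a) and b)) iff (not a and not a))): α-rule — add not (not b implies a), not (((not c and b) and ((c and a) and b)) iff (not a and not a)).
        not (not b implies a): α-rule — add not b, not a.
        not (((not c and b) and ((c and a) and b)) iff (not a and not a)): β-rule — branch into ((not c and b) and ((c and a) and b)), not (not a and not a)  //  not ((not c and b) and ((c and a) and b)), (not a and not a).
          branch 1.1.1 (add ((not c and b) and ((c and a) and b)), not (not a and not a)):
            ((not c and b) and ((c and a) and b)): α-rule — add (not c and b), ((c and a) and b).
            (not c and b): α-rule — add not c, b.
            × closes — contains both c and not c.
          branch 1.1.2 (add not ((not c and b) and ((c and a) and b)), (not a and not a)):
            (not a and not a): α-rule — add not a, not a.
            not ((not c and b) and ((c and a) and b)): β-rule — branch into not (not c and b)  //  not ((c and a) and b).
              branch 1.1.2.1 (add not (not c and b)):
                not (not c and b): β-rule — branch into not not c  //  not b.
                  branch 1.1.2.1.1 (add not not c):
                    ○ open, literals {a=0, b=0, c=1}.
                  branch 1.1.2.1.2 (add not b):
                    ○ open, literals {a=0, b=0, c=1}.
              branch 1.1.2.2 (add not ((c and a) and b)):
                not ((c and a) and b): β-rule — branch into not (c and a)  //  not b.
                  branch 1.1.2.2.1 (add not (c and a)):
                    not (c and a): β-rule — branch into not c  //  not a.
                      branch 1.1.2.2.1.1 (add not c):
                        × closes — contains both c and not c.
                      branch 1.1.2.2.1.2 (add not a):
                        ○ open, literals {a=0, b=0, c=1}.
                  branch 1.1.2.2.2 (add not b):
                    ○ open, literals {a=0, b=0, c=1}.
      branch 1.2 (add not b):
        ○ open, literals {b=0, c=1}.
  branch 2 (add not c):
    × closes — contains both c and not c.
3 branches closed, 5 open.
Each open branch fixes some atoms; the unmentioned ones are free. Counting distinct full assignments: branch {a=0, b=0, c=1} (none free) contributes 1 new; branch {a=0, b=0, c=1} (none free) contributes 0 new; branch {a=0, b=0, c=1} (none free) contributes 0 new; branch {a=0, b=0, c=1} (none free) contributes 0 new; branch {b=0, c=1} (a) contributes 1 new. Total: 2.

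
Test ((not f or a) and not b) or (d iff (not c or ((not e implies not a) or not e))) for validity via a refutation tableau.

Not valid

Assume the negation and expand:
Initial set: {not (((not f or a) and not b) or (d iff (not c or ((not e implies not a) or not e))))}.
not (((not f or a) and not b) or (d iff (not c or ((not e implies not a) or not e)))): α-rule — add not ((not f or a) and not b), not (d iff (not c or ((not e implies not a) or not e))).
not ((not f or a) and not b): β-rule — branch into not (not f or a)  //  not not b.
  branch 1 (add not (not f or a)):
    not (not f or a): α-rule — add not not f, not a.
    not (d iff (not c or ((not e implies not a) or not e))): β-rule — branch into d, not (not c or ((not e implies not a) or not e))  //  not d, (not c or ((not e implies not a) or not e)).
      branch 1.1 (add d, not (not c or ((not e implies not a) or not e))):
        not (not c or ((not e implies not a) or not e)): α-rule — add not not c, not ((not e implies not a) or not e).
        not ((not e implies not a) or not e): α-rule — add not (not e implies not a), not not e.
        not (not e implies not a): α-rule — add not e, not not a.
        × closes — contains both e and not e.
      branch 1.2 (add not d, (not c or ((not e implies not a) or not e))):
        (not c or ((not e implies not a) or not e)): β-rule — branch into not c  //  ((not e implies not a) or not e).
          branch 1.2.1 (add not c):
            ○ open, literals {a=0, c=0, d=0, f=1}.
          branch 1.2.2 (add ((not e implies not a) or not e)):
            ((not e implies not a) or not e): β-rule — branch into (not e implies not a)  //  not e.
              branch 1.2.2.1 (add (not e implies not a)):
                (not e implies not a): β-rule — branch into not not e  //  not a.
                  branch 1.2.2.1.1 (add not not e):
                    ○ open, literals {a=0, d=0, e=1, f=1}.
                  branch 1.2.2.1.2 (add not a):
                    ○ open, literals {a=0, d=0, f=1}.
              branch 1.2.2.2 (add not e):
                ○ open, literals {a=0, d=0, e=0, f=1}.
  branch 2 (add not not b):
    not (d iff (not c or ((not e implies not a) or not e))): β-rule — branch into d, not (not c or ((not e implies not a) or not e))  //  not d, (not c or ((not e implies not a) or not e)).
      branch 2.1 (add d, not (not c or ((not e implies not a) or not e))):
        not (not c or ((not e implies not a) or not e)): α-rule — add not not c, not ((not e implies not a) or not e).
        not ((not e implies not a) or not e): α-rule — add not (not e implies not a), not not e.
        not (not e implies not a): α-rule — add not e, not not a.
        × closes — contains both e and not e.
      branch 2.2 (add not d, (not c or ((not e implies not a) or not e))):
        (not c or ((not e implies not a) or not e)): β-rule — branch into not c  //  ((not e implies not a) or not e).
          branch 2.2.1 (add not c):
            ○ open, literals {b=1, c=0, d=0}.
          branch 2.2.2 (add ((not e implies not a) or not e)):
            ((not e implies not a) or not e): β-rule — branch into (not e implies not a)  //  not e.
              branch 2.2.2.1 (add (not e implies not a)):
                (not e implies not a): β-rule — branch into not not e  //  not a.
                  branch 2.2.2.1.1 (add not not e):
                    ○ open, literals {b=1, d=0, e=1}.
                  branch 2.2.2.1.2 (add not a):
                    ○ open, literals {a=0, b=1, d=0}.
              branch 2.2.2.2 (add not e):
                ○ open, literals {b=1, d=0, e=0}.
2 branches closed, 8 open.
An open branch gives a countermodel: a=0, c=0, d=0, f=1 (unmentioned atoms arbitrary); under it the original formula is false.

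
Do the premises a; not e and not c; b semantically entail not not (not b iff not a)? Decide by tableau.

Yes

Initial set: {T a; T (not e and not c); T b; F not not (not b iff not a)}.
T (not e and not c): α-rule — add T not e, T not c.
F not not (not b iff not a): drop double negation, giving F (not b iff not a).
F (not b iff not a): β-rule — branch into T not b, F not a  //  F not b, T not a.
  branch 1 (add T not b, F not a):
    × closes — contains both b and not b.
  branch 2 (add F not b, T not a):
    × closes — contains both a and not a.
All 2 branches close.
Every branch closed, so the premises entail the conclusion.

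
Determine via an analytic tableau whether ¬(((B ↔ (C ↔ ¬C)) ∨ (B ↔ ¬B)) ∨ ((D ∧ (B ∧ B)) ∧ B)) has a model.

Satisfiable

Initial set: {T ¬(((B ↔ (C ↔ ¬C)) ∨ (B ↔ ¬B)) ∨ ((D ∧ (B ∧ B)) ∧ B))}.
T ¬(((B ↔ (C ↔ ¬C)) ∨ (B ↔ ¬B)) ∨ ((D ∧ (B ∧ B)) ∧ B)): α-rule — add F ((B ↔ (C ↔ ¬C)) ∨ (B ↔ ¬B)), F ((D ∧ (B ∧ B)) ∧ B).
F ((B ↔ (C ↔ ¬C)) ∨ (B ↔ ¬B)): α-rule — add F (B ↔ (C ↔ ¬C)), F (B ↔ ¬B).
F ((D ∧ (B ∧ B)) ∧ B): β-rule — branch into F (D ∧ (B ∧ B))  //  F B.
  branch 1 (add F (D ∧ (B ∧ B))):
    F (B ↔ (C ↔ ¬C)): β-rule — branch into T B, F (C ↔ ¬C)  //  F B, T (C ↔ ¬C).
      branch 1.1 (add T B, F (C ↔ ¬C)):
        F (B ↔ ¬B): β-rule — branch into T B, F ¬B  //  F B, T ¬B.
          branch 1.1.1 (add T B, F ¬B):
            F (D ∧ (B ∧ B)): β-rule — branch into F D  //  F (B ∧ B).
              branch 1.1.1.1 (add F D):
                F (C ↔ ¬C): β-rule — branch into T C, F ¬C  //  F C, T ¬C.
                  branch 1.1.1.1.1 (add T C, F ¬C):
                    ○ open, literals {B=true, C=true, D=false}.
                  branch 1.1.1.1.2 (add F C, T ¬C):
                    ○ open, literals {B=true, C=false, D=false}.
              branch 1.1.1.2 (add F (B ∧ B)):
                F (C ↔ ¬C): β-rule — branch into T C, F ¬C  //  F C, T ¬C.
                  branch 1.1.1.2.1 (add T C, F ¬C):
                    F (B ∧ B): β-rule — branch into F B  //  F B.
                      branch 1.1.1.2.1.1 (add F B):
                        × closes — contains both B and ¬B.
                      branch 1.1.1.2.1.2 (add F B):
                        × closes — contains both B and ¬B.
                  branch 1.1.1.2.2 (add F C, T ¬C):
                    F (B ∧ B): β-rule — branch into F B  //  F B.
                      branch 1.1.1.2.2.1 (add F B):
                        × closes — contains both B and ¬B.
                      branch 1.1.1.2.2.2 (add F B):
                        × closes — contains both B and ¬B.
          branch 1.1.2 (add F B, T ¬B):
            × closes — contains both B and ¬B.
      branch 1.2 (add F B, T (C ↔ ¬C)):
        F (B ↔ ¬B): β-rule — branch into T B, F ¬B  //  F B, T ¬B.
          branch 1.2.1 (add T B, F ¬B):
            × closes — contains both B and ¬B.
          branch 1.2.2 (add F B, T ¬B):
            F (D ∧ (B ∧ B)): β-rule — branch into F D  //  F (B ∧ B).
              branch 1.2.2.1 (add F D):
                T (C ↔ ¬C): β-rule — branch into T C, T ¬C  //  F C, F ¬C.
                  branch 1.2.2.1.1 (add T C, T ¬C):
                    × closes — contains both C and ¬C.
                  branch 1.2.2.1.2 (add F C, F ¬C):
                    × closes — contains both C and ¬C.
              branch 1.2.2.2 (add F (B ∧ B)):
                T (C ↔ ¬C): β-rule — branch into T C, T ¬C  //  F C, F ¬C.
                  branch 1.2.2.2.1 (add T C, T ¬C):
                    × closes — contains both C and ¬C.
                  branch 1.2.2.2.2 (add F C, F ¬C):
                    × closes — contains both C and ¬C.
  branch 2 (add F B):
    F (B ↔ (C ↔ ¬C)): β-rule — branch into T B, F (C ↔ ¬C)  //  F B, T (C ↔ ¬C).
      branch 2.1 (add T B, F (C ↔ ¬C)):
        × closes — contains both B and ¬B.
      branch 2.2 (add F B, T (C ↔ ¬C)):
        F (B ↔ ¬B): β-rule — branch into T B, F ¬B  //  F B, T ¬B.
          branch 2.2.1 (add T B, F ¬B):
            × closes — contains both B and ¬B.
          branch 2.2.2 (add F B, T ¬B):
            T (C ↔ ¬C): β-rule — branch into T C, T ¬C  //  F C, F ¬C.
              branch 2.2.2.1 (add T C, T ¬C):
                × closes — contains both C and ¬C.
              branch 2.2.2.2 (add F C, F ¬C):
                × closes — contains both C and ¬C.
14 branches closed, 2 open.
An open branch gives a satisfying assignment: B=true, C=true, D=false.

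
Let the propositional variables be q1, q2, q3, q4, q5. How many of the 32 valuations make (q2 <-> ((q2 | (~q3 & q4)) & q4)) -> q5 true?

Initial set: {((q2 <-> ((q2 | (~q3 & q4)) & q4)) -> q5)}.
((q2 <-> ((q2 | (~q3 & q4)) & q4)) -> q5): β-rule — branch into ~(q2 <-> ((q2 | (~q3 & q4)) & q4))  //  q5.
  branch 1 (add ~(q2 <-> ((q2 | (~q3 & q4)) & q4))):
    ~(q2 <-> ((q2 | (~q3 & q4)) & q4)): β-rule — branch into q2, ~((q2 | (~q3 & q4)) & q4)  //  ~q2, ((q2 | (~q3 & q4)) & q4).
      branch 1.1 (add q2, ~((q2 | (~q3 & q4)) & q4)):
        ~((q2 | (~q3 & q4)) & q4): β-rule — branch into ~(q2 | (~q3 & q4))  //  ~q4.
          branch 1.1.1 (add ~(q2 | (~q3 & q4))):
            ~(q2 | (~q3 & q4)): α-rule — add ~q2, ~(~q3 & q4).
            × closes — contains both q2 and ~q2.
          branch 1.1.2 (add ~q4):
            ○ open, literals {q2=true, q4=false}.
      branch 1.2 (add ~q2, ((q2 | (~q3 & q4)) & q4)):
        ((q2 | (~q3 & q4)) & q4): α-rule — add (q2 | (~q3 & q4)), q4.
        (q2 | (~q3 & q4)): β-rule — branch into q2  //  (~q3 & q4).
          branch 1.2.1 (add q2):
            × closes — contains both q2 and ~q2.
          branch 1.2.2 (add (~q3 & q4)):
            (~q3 & q4): α-rule — add ~q3, q4.
            ○ open, literals {q2=false, q3=false, q4=true}.
  branch 2 (add q5):
    ○ open, literals {q5=true}.
2 branches closed, 3 open.
Each open branch fixes some atoms; the unmentioned ones are free. Counting distinct full assignments: branch {q2=true, q4=false} (q1, q3, q5) contributes 8 new; branch {q2=false, q3=false, q4=true} (q1, q5) contributes 4 new; branch {q5=true} (q1, q2, q3, q4) contributes 10 new. Total: 22.

22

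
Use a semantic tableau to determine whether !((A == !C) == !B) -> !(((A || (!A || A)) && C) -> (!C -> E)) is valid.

Not valid

Assume the negation and expand:
Initial set: {F (!((A == !C) == !B) -> !(((A || (!A || A)) && C) -> (!C -> E)))}.
F (!((A == !C) == !B) -> !(((A || (!A || A)) && C) -> (!C -> E))): α-rule — add T !((A == !C) == !B), F !(((A || (!A || A)) && C) -> (!C -> E)).
T !((A == !C) == !B): β-rule — branch into T (A == !C), F !B  //  F (A == !C), T !B.
  branch 1 (add T (A == !C), F !B):
    F !(((A || (!A || A)) && C) -> (!C -> E)): β-rule — branch into F ((A || (!A || A)) && C)  //  T (!C -> E).
      branch 1.1 (add F ((A || (!A || A)) && C)):
        T (A == !C): β-rule — branch into T A, T !C  //  F A, F !C.
          branch 1.1.1 (add T A, T !C):
            F ((A || (!A || A)) && C): β-rule — branch into F (A || (!A || A))  //  F C.
              branch 1.1.1.1 (add F (A || (!A || A))):
                F (A || (!A || A)): α-rule — add F A, F (!A || A).
                × closes — contains both A and !A.
              branch 1.1.1.2 (add F C):
                ○ open, literals {A=1, B=1, C=0}.
          branch 1.1.2 (add F A, F !C):
            F ((A || (!A || A)) && C): β-rule — branch into F (A || (!A || A))  //  F C.
              branch 1.1.2.1 (add F (A || (!A || A))):
                F (A || (!A || A)): α-rule — add F A, F (!A || A).
                F (!A || A): α-rule — add F !A, F A.
                × closes — contains both A and !A.
              branch 1.1.2.2 (add F C):
                × closes — contains both C and !C.
      branch 1.2 (add T (!C -> E)):
        T (A == !C): β-rule — branch into T A, T !C  //  F A, F !C.
          branch 1.2.1 (add T A, T !C):
            T (!C -> E): β-rule — branch into F !C  //  T E.
              branch 1.2.1.1 (add F !C):
                × closes — contains both C and !C.
              branch 1.2.1.2 (add T E):
                ○ open, literals {A=1, B=1, C=0, E=1}.
          branch 1.2.2 (add F A, F !C):
            T (!C -> E): β-rule — branch into F !C  //  T E.
              branch 1.2.2.1 (add F !C):
                ○ open, literals {A=0, B=1, C=1}.
              branch 1.2.2.2 (add T E):
                ○ open, literals {A=0, B=1, C=1, E=1}.
  branch 2 (add F (A == !C), T !B):
    F !(((A || (!A || A)) && C) -> (!C -> E)): β-rule — branch into F ((A || (!A || A)) && C)  //  T (!C -> E).
      branch 2.1 (add F ((A || (!A || A)) && C)):
        F (A == !C): β-rule — branch into T A, F !C  //  F A, T !C.
          branch 2.1.1 (add T A, F !C):
            F ((A || (!A || A)) && C): β-rule — branch into F (A || (!A || A))  //  F C.
              branch 2.1.1.1 (add F (A || (!A || A))):
                F (A || (!A || A)): α-rule — add F A, F (!A || A).
                × closes — contains both A and !A.
              branch 2.1.1.2 (add F C):
                × closes — contains both C and !C.
          branch 2.1.2 (add F A, T !C):
            F ((A || (!A || A)) && C): β-rule — branch into F (A || (!A || A))  //  F C.
              branch 2.1.2.1 (add F (A || (!A || A))):
                F (A || (!A || A)): α-rule — add F A, F (!A || A).
                F (!A || A): α-rule — add F !A, F A.
                × closes — contains both A and !A.
              branch 2.1.2.2 (add F C):
                ○ open, literals {A=0, B=0, C=0}.
      branch 2.2 (add T (!C -> E)):
        F (A == !C): β-rule — branch into T A, F !C  //  F A, T !C.
          branch 2.2.1 (add T A, F !C):
            T (!C -> E): β-rule — branch into F !C  //  T E.
              branch 2.2.1.1 (add F !C):
                ○ open, literals {A=1, B=0, C=1}.
              branch 2.2.1.2 (add T E):
                ○ open, literals {A=1, B=0, C=1, E=1}.
          branch 2.2.2 (add F A, T !C):
            T (!C -> E): β-rule — branch into F !C  //  T E.
              branch 2.2.2.1 (add F !C):
                × closes — contains both C and !C.
              branch 2.2.2.2 (add T E):
                ○ open, literals {A=0, B=0, C=0, E=1}.
8 branches closed, 8 open.
An open branch gives a countermodel: A=1, B=1, C=0 (unmentioned atoms arbitrary); under it the original formula is false.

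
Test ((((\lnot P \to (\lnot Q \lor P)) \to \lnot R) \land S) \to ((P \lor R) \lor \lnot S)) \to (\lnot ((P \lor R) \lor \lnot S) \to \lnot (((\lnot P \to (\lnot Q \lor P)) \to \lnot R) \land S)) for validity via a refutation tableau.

Assume the negation and expand:
Initial set: {\lnot (((((\lnot P \to (\lnot Q \lor P)) \to \lnot R) \land S) \to ((P \lor R) \lor \lnot S)) \to (\lnot ((P \lor R) \lor \lnot S) \to \lnot (((\lnot P \to (\lnot Q \lor P)) \to \lnot R) \land S)))}.
\lnot (((((\lnot P \to (\lnot Q \lor P)) \to \lnot R) \land S) \to ((P \lor R) \lor \lnot S)) \to (\lnot ((P \lor R) \lor \lnot S) \to \lnot (((\lnot P \to (\lnot Q \lor P)) \to \lnot R) \land S))): α-rule — add ((((\lnot P \to (\lnot Q \lor P)) \to \lnot R) \land S) \to ((P \lor R) \lor \lnot S)), \lnot (\lnot ((P \lor R) \lor \lnot S) \to \lnot (((\lnot P \to (\lnot Q \lor P)) \to \lnot R) \land S)).
\lnot (\lnot ((P \lor R) \lor \lnot S) \to \lnot (((\lnot P \to (\lnot Q \lor P)) \to \lnot R) \land S)): α-rule — add \lnot ((P \lor R) \lor \lnot S), \lnot \lnot (((\lnot P \to (\lnot Q \lor P)) \to \lnot R) \land S).
\lnot ((P \lor R) \lor \lnot S): α-rule — add \lnot (P \lor R), \lnot \lnot S.
\lnot \lnot (((\lnot P \to (\lnot Q \lor P)) \to \lnot R) \land S): α-rule — add ((\lnot P \to (\lnot Q \lor P)) \to \lnot R), S.
\lnot (P \lor R): α-rule — add \lnot P, \lnot R.
((((\lnot P \to (\lnot Q \lor P)) \to \lnot R) \land S) \to ((P \lor R) \lor \lnot S)): β-rule — branch into \lnot (((\lnot P \to (\lnot Q \lor P)) \to \lnot R) \land S)  //  ((P \lor R) \lor \lnot S).
  branch 1 (add \lnot (((\lnot P \to (\lnot Q \lor P)) \to \lnot R) \land S)):
    ((\lnot P \to (\lnot Q \lor P)) \to \lnot R): β-rule — branch into \lnot (\lnot P \to (\lnot Q \lor P))  //  \lnot R.
      branch 1.1 (add \lnot (\lnot P \to (\lnot Q \lor P))):
        \lnot (\lnot P \to (\lnot Q \lor P)): α-rule — add \lnot P, \lnot (\lnot Q \lor P).
        \lnot (\lnot Q \lor P): α-rule — add \lnot \lnot Q, \lnot P.
        \lnot (((\lnot P \to (\lnot Q \lor P)) \to \lnot R) \land S): β-rule — branch into \lnot ((\lnot P \to (\lnot Q \lor P)) \to \lnot R)  //  \lnot S.
          branch 1.1.1 (add \lnot ((\lnot P \to (\lnot Q \lor P)) \to \lnot R)):
            \lnot ((\lnot P \to (\lnot Q \lor P)) \to \lnot R): α-rule — add (\lnot P \to (\lnot Q \lor P)), \lnot \lnot R.
            × closes — contains both R and \lnot R.
          branch 1.1.2 (add \lnot S):
            × closes — contains both S and \lnot S.
      branch 1.2 (add \lnot R):
        \lnot (((\lnot P \to (\lnot Q \lor P)) \to \lnot R) \land S): β-rule — branch into \lnot ((\lnot P \to (\lnot Q \lor P)) \to \lnot R)  //  \lnot S.
          branch 1.2.1 (add \lnot ((\lnot P \to (\lnot Q \lor P)) \to \lnot R)):
            \lnot ((\lnot P \to (\lnot Q \lor P)) \to \lnot R): α-rule — add (\lnot P \to (\lnot Q \lor P)), \lnot \lnot R.
            × closes — contains both R and \lnot R.
          branch 1.2.2 (add \lnot S):
            × closes — contains both S and \lnot S.
  branch 2 (add ((P \lor R) \lor \lnot S)):
    ((\lnot P \to (\lnot Q \lor P)) \to \lnot R): β-rule — branch into \lnot (\lnot P \to (\lnot Q \lor P))  //  \lnot R.
      branch 2.1 (add \lnot (\lnot P \to (\lnot Q \lor P))):
        \lnot (\lnot P \to (\lnot Q \lor P)): α-rule — add \lnot P, \lnot (\lnot Q \lor P).
        \lnot (\lnot Q \lor P): α-rule — add \lnot \lnot Q, \lnot P.
        ((P \lor R) \lor \lnot S): β-rule — branch into (P \lor R)  //  \lnot S.
          branch 2.1.1 (add (P \lor R)):
            (P \lor R): β-rule — branch into P  //  R.
              branch 2.1.1.1 (add P):
                × closes — contains both P and \lnot P.
              branch 2.1.1.2 (add R):
                × closes — contains both R and \lnot R.
          branch 2.1.2 (add \lnot S):
            × closes — contains both S and \lnot S.
      branch 2.2 (add \lnot R):
        ((P \lor R) \lor \lnot S): β-rule — branch into (P \lor R)  //  \lnot S.
          branch 2.2.1 (add (P \lor R)):
            (P \lor R): β-rule — branch into P  //  R.
              branch 2.2.1.1 (add P):
                × closes — contains both P and \lnot P.
              branch 2.2.1.2 (add R):
                × closes — contains both R and \lnot R.
          branch 2.2.2 (add \lnot S):
            × closes — contains both S and \lnot S.
All 10 branches close.
Every branch closed, so the negation is unsatisfiable and the formula is valid.

Valid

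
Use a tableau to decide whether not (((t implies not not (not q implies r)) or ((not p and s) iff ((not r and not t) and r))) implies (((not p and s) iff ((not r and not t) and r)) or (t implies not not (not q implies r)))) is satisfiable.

Unsatisfiable

Initial set: {not (((t implies not not (not q implies r)) or ((not p and s) iff ((not r and not t) and r))) implies (((not p and s) iff ((not r and not t) and r)) or (t implies not not (not q implies r))))}.
not (((t implies not not (not q implies r)) or ((not p and s) iff ((not r and not t) and r))) implies (((not p and s) iff ((not r and not t) and r)) or (t implies not not (not q implies r)))): α-rule — add ((t implies not not (not q implies r)) or ((not p and s) iff ((not r and not t) and r))), not (((not p and s) iff ((not r and not t) and r)) or (t implies not not (not q implies r))).
not (((not p and s) iff ((not r and not t) and r)) or (t implies not not (not q implies r))): α-rule — add not ((not p and s) iff ((not r and not t) and r)), not (t implies not not (not q implies r)).
not (t implies not not (not q implies r)): α-rule — add t, not not not (not q implies r).
not not not (not q implies r): drop double negation, giving not (not q implies r).
not (not q implies r): α-rule — add not q, not r.
((t implies not not (not q implies r)) or ((not p and s) iff ((not r and not t) and r))): β-rule — branch into (t implies not not (not q implies r))  //  ((not p and s) iff ((not r and not t) and r)).
  branch 1 (add (t implies not not (not q implies r))):
    not ((not p and s) iff ((not r and not t) and r)): β-rule — branch into (not p and s), not ((not r and not t) and r)  //  not (not p and s), ((not r and not t) and r).
      branch 1.1 (add (not p and s), not ((not r and not t) and r)):
        (not p and s): α-rule — add not p, s.
        (t implies not not (not q implies r)): β-rule — branch into not t  //  not not (not q implies r).
          branch 1.1.1 (add not t):
            × closes — contains both t and not t.
          branch 1.1.2 (add not not (not q implies r)):
            not not (not q implies r): drop double negation, giving (not q implies r).
            not ((not r and not t) and r): β-rule — branch into not (not r and not t)  //  not r.
              branch 1.1.2.1 (add not (not r and not t)):
                (not q implies r): β-rule — branch into not not q  //  r.
                  branch 1.1.2.1.1 (add not not q):
                    × closes — contains both q and not q.
                  branch 1.1.2.1.2 (add r):
                    × closes — contains both r and not r.
              branch 1.1.2.2 (add not r):
                (not q implies r): β-rule — branch into not not q  //  r.
                  branch 1.1.2.2.1 (add not not q):
                    × closes — contains both q and not q.
                  branch 1.1.2.2.2 (add r):
                    × closes — contains both r and not r.
      branch 1.2 (add not (not p and s), ((not r and not t) and r)):
        ((not r and not t) and r): α-rule — add (not r and not t), r.
        × closes — contains both r and not r.
  branch 2 (add ((not p and s) iff ((not r and not t) and r))):
    not ((not p and s) iff ((not r and not t) and r)): β-rule — branch into (not p and s), not ((not r and not t) and r)  //  not (not p and s), ((not r and not t) and r).
      branch 2.1 (add (not p and s), not ((not r and not t) and r)):
        (not p and s): α-rule — add not p, s.
        ((not p and s) iff ((not r and not t) and r)): β-rule — branch into (not p and s), ((not r and not t) and r)  //  not (not p and s), not ((not r and not t) and r).
          branch 2.1.1 (add (not p and s), ((not r and not t) and r)):
            (not p and s): α-rule — add not p, s.
            ((not r and not t) and r): α-rule — add (not r and not t), r.
            × closes — contains both r and not r.
          branch 2.1.2 (add not (not p and s), not ((not r and not t) and r)):
            not ((not r and not t) and r): β-rule — branch into not (not r and not t)  //  not r.
              branch 2.1.2.1 (add not (not r and not t)):
                not (not p and s): β-rule — branch into not not p  //  not s.
                  branch 2.1.2.1.1 (add not not p):
                    × closes — contains both p and not p.
                  branch 2.1.2.1.2 (add not s):
                    × closes — contains both s and not s.
              branch 2.1.2.2 (add not r):
                not (not p and s): β-rule — branch into not not p  //  not s.
                  branch 2.1.2.2.1 (add not not p):
                    × closes — contains both p and not p.
                  branch 2.1.2.2.2 (add not s):
                    × closes — contains both s and not s.
      branch 2.2 (add not (not p and s), ((not r and not t) and r)):
        ((not r and not t) and r): α-rule — add (not r and not t), r.
        × closes — contains both r and not r.
All 12 branches close.
Every branch closed; the formula is unsatisfiable.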